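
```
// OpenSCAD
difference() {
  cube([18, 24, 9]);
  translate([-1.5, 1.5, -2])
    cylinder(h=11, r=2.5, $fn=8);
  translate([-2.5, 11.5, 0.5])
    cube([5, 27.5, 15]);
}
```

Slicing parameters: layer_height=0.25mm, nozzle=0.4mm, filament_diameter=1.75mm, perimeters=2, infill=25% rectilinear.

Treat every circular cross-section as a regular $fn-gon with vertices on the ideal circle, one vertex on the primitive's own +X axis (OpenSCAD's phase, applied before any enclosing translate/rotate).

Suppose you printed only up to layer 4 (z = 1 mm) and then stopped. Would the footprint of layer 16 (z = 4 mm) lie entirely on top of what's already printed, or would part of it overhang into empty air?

entirely on top

Compare the two slices. At z = 1: the cube is present — its section is the full 18×24 rectangle (area 432.00 mm²); the r=2.5 cylinder at (-1.5, 1.5) contributes a regular 8-gon of circumradius 2.5 (area = (8/2)·2.500²·sin(360°/8) = 17.68 mm²); the cube at (-2.5, 11.5) is present — its section is the full 5×27.5 rectangle (area 137.50 mm²); Taking the first minus the rest: starting from the 18×24 cube (432.00 mm²), the r=2.5 cylinder at (-1.5, 1.5) partially overlaps it — only the 2.17 mm² overlap (of its 17.68 mm²) is removed, clipping the outline; the 5×27.5 cube at (-2.5, 11.5) partially overlaps it — only the 31.25 mm² overlap (of its 137.50 mm²) is removed, clipping the outline — area = 398.58 mm². At z = 4: the cube (footprint 18×24) is included at this height (area 432.00 mm²); the r=2.5 cylinder at (-1.5, 1.5) contributes a regular 8-gon of circumradius 2.5 (area = (8/2)·2.500²·sin(360°/8) = 17.68 mm²); the cube at (-2.5, 11.5) is present — its section is the full 5×27.5 rectangle (area 137.50 mm²); Taking the first minus the rest: starting from the 18×24 cube (432.00 mm²), the r=2.5 cylinder at (-1.5, 1.5) partially overlaps it — only the 2.17 mm² overlap (of its 17.68 mm²) is removed, clipping the outline; the 5×27.5 cube at (-2.5, 11.5) partially overlaps it — only the 31.25 mm² overlap (of its 137.50 mm²) is removed, clipping the outline — area = 398.58 mm². Checking containment: the cross-section at z = 4 is a subset of the cross-section at z = 1.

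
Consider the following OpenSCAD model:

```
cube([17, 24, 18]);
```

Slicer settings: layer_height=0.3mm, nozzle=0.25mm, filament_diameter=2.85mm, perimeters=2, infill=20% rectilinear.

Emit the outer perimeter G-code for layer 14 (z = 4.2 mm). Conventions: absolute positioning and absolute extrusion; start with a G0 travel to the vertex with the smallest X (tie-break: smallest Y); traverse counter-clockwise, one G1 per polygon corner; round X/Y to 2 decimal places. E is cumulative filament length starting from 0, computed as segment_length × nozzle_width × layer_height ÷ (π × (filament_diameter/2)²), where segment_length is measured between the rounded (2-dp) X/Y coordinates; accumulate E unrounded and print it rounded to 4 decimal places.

At z = 4.2 mm: the cube is present — its section is the full 17×24 rectangle. The outline is a single polygon with 4 vertices. Extrusion per mm of travel: 0.25 × 0.3 / (π × 1.425²) = 0.011757. Accumulating E over each segment gives final E = 0.9640.

G0 X0.00 Y0.00 Z4.20
G1 X17.00 Y0.00 E0.1999
G1 X17.00 Y24.00 E0.4820
G1 X0.00 Y24.00 E0.6819
G1 X0.00 Y0.00 E0.9640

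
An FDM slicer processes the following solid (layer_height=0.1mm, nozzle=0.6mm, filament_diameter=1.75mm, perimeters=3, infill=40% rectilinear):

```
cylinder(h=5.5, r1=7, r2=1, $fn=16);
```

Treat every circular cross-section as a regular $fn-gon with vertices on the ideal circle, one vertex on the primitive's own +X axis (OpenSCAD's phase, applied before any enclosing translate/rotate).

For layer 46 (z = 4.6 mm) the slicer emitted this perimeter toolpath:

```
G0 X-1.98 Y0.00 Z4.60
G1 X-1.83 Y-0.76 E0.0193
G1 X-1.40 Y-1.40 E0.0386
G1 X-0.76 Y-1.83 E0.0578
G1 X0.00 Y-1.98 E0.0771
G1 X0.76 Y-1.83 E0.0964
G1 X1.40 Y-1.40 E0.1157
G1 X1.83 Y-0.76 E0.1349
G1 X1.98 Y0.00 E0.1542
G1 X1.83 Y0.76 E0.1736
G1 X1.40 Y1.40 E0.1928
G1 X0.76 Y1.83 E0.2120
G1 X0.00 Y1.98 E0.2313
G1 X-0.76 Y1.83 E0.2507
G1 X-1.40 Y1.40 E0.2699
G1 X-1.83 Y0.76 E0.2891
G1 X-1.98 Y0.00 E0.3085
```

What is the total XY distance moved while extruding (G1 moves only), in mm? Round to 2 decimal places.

Sum the Euclidean lengths of each G1 segment: total = 12.37 mm.

12.37 mm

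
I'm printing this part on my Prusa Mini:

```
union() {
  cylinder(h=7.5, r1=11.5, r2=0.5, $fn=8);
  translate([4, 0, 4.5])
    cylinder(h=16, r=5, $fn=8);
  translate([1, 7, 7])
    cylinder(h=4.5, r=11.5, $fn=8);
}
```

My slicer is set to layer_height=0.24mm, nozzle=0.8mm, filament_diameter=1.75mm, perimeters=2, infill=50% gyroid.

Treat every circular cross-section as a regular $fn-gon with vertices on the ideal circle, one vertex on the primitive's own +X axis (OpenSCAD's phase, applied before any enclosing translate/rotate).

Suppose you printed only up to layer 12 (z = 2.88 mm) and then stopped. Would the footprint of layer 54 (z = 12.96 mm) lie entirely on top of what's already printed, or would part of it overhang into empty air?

Compare the two slices. At z = 2.88: the cone: at t=0.384 of its height the radius interpolates to r₁+(r₂−r₁)t = 7.276, giving a regular 8-gon of that circumradius (area = (8/2)·7.276²·sin(360°/8) = 149.74 mm²); the cylinder at (4, 0) is absent (z outside [4.5, 20.5]); the cylinder at (1, 7) is not intersected at this z (z outside [7, 11.5]); Combining (union): only the cone is present, so the union is just that shape — area = 149.74 mm². At z = 12.96: the cone is absent (z outside [0, 7.5]); the r=5 cylinder at (4, 0) gives a regular 8-gon of circumradius 5 (constant along its height) (area = (8/2)·5.000²·sin(360°/8) = 70.71 mm²); the cylinder at (1, 7) does not reach this height (z outside [7, 11.5]); Combining (union): only the r=5 cylinder at (4, 0) is present, so the union is just that shape — area = 70.71 mm². Checking containment: at z = 12.96 the cross-section extends beyond the z = 2.88 cross-section by about 13.68 mm².

part overhangs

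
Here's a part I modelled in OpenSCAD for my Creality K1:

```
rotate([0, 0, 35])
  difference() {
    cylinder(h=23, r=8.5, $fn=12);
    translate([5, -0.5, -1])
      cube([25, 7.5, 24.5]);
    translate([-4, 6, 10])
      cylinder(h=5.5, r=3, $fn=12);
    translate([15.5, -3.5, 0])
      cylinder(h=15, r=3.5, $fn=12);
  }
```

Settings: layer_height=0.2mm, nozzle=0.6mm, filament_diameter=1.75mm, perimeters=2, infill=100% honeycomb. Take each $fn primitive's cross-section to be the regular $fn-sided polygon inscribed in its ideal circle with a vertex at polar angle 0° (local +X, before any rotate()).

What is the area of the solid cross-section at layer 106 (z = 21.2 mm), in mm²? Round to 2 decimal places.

199.79 mm²

At z = 21.2 mm: the r=8.5 cylinder gives a regular 12-gon of circumradius 8.5 (constant along its height) (area = (12/2)·8.500²·sin(360°/12) = 216.75 mm²); the cube at (5, -0.5) is present — its section is the full 25×7.5 rectangle (area 187.50 mm²); the cylinder at (-4, 6) is not intersected at this z (z outside [10, 15.5]); the cylinder at (15.5, -3.5) is absent (z outside [0, 15]); Subtracting the remaining from the first: starting from the r=8.5 cylinder (216.75 mm²), the 25×7.5 cube at (5, -0.5) partially overlaps it — only the 16.96 mm² overlap (of its 187.50 mm²) is removed, clipping the outline — area = 199.79 mm²; (rotated 35° about Z; rotation is an isometry so areas/perimeters/island counts are preserved). Overall, the cross-section is a single solid region. Net area = 199.79 mm².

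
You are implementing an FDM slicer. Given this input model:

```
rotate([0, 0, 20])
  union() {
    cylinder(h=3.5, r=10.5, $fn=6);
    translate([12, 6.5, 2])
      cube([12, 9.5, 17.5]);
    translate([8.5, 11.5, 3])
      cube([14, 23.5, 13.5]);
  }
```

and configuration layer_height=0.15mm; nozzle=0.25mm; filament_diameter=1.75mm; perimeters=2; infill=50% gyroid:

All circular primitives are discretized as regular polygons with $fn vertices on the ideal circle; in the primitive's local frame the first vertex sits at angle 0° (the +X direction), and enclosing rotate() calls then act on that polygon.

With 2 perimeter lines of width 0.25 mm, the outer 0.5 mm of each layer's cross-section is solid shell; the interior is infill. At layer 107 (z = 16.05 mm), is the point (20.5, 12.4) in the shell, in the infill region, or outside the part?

outside

At z = 16.05 mm: the cylinder is not intersected at this z (z outside [0, 3.5]); the cube at (12, 6.5) (footprint 12×9.5) is included at this height; the cube at (8.5, 11.5) (footprint 14×23.5) is included at this height; Taking the union: the regions partially overlap (shared area 47.25 mm²), so overlapping operands fuse into one piece — 1 connected region; (rotated 20° about Z; rotation is an isometry so areas/perimeters/island counts are preserved). Overall, the cross-section is a single solid region. Undo the 20° rotation: the query point maps to (23.505, 4.641) in the un-rotated model frame. The nearest boundary edge runs (24.00, 6.50)→(12.00, 6.50); distance from the point to it = 1.86 mm. The point is not inside any of the regions above, so it lies outside the cross-section (1.86 mm from the nearest boundary).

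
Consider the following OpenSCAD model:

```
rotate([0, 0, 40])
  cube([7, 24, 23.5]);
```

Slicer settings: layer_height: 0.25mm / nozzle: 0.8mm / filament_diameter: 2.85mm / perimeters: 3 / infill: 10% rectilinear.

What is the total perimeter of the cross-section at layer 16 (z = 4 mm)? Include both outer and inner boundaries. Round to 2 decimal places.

At z = 4 mm: the 7×24 cube contributes its full rectangle (perimeter 62.00 mm); (whole slice rotated 40° about Z — lengths, areas and connectivity unchanged). Overall, the cross-section is a single solid region. Total boundary length (outer) = 62.00 mm.

62.00 mm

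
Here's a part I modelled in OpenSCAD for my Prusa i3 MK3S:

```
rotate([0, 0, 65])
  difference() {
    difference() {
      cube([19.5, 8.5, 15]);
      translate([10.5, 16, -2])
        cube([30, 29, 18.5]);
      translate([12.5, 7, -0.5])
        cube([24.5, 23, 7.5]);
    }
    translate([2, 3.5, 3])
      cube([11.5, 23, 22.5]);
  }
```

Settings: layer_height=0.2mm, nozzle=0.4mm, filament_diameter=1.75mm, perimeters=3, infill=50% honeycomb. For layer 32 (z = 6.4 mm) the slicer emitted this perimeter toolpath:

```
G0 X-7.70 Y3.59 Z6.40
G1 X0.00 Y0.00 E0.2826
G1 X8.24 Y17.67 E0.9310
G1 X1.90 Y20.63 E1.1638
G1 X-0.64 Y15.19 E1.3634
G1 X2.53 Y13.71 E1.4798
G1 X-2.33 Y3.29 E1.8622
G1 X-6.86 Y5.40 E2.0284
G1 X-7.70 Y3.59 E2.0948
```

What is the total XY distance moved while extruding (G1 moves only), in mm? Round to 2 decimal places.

Sum the Euclidean lengths of each G1 segment: total = 62.98 mm.

62.98 mm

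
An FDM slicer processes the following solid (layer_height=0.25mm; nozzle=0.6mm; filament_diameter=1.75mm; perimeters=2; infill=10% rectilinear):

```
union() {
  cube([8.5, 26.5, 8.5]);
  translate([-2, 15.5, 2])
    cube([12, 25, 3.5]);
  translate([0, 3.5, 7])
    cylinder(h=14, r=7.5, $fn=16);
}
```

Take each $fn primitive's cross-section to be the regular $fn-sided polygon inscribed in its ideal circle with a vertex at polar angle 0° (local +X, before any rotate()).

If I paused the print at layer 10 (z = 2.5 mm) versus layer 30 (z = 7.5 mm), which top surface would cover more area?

Layer 10 (z = 2.5): the cube (footprint 8.5×26.5) is included at this height (area 225.25 mm²); the 12×25 cube at (-2, 15.5) contributes its full rectangle (area 300.00 mm²); the cylinder at (0, 3.5) does not reach this height (z outside [7, 21]); Merging all regions: the regions partially overlap — summed areas 525.25 mm² minus the doubly-counted overlap 93.50 mm² gives 431.75 mm² — area = 431.75 mm². So its area = 431.75 mm². Layer 30 (z = 7.5): the cube (footprint 8.5×26.5) is included at this height (area 225.25 mm²); the cube at (-2, 15.5) does not reach this height (z outside [2, 5.5]); the r=7.5 cylinder at (0, 3.5) gives a regular 16-gon of circumradius 7.5 (constant along its height) (area = (16/2)·7.500²·sin(360°/16) = 172.21 mm²); Combining (union): the regions partially overlap — summed areas 397.46 mm² minus the doubly-counted overlap 67.99 mm² gives 329.47 mm² — area = 329.47 mm². So its area = 329.47 mm². Layer 10 is larger (431.75 vs 329.47 mm²).

layer 10 (z = 2.5 mm)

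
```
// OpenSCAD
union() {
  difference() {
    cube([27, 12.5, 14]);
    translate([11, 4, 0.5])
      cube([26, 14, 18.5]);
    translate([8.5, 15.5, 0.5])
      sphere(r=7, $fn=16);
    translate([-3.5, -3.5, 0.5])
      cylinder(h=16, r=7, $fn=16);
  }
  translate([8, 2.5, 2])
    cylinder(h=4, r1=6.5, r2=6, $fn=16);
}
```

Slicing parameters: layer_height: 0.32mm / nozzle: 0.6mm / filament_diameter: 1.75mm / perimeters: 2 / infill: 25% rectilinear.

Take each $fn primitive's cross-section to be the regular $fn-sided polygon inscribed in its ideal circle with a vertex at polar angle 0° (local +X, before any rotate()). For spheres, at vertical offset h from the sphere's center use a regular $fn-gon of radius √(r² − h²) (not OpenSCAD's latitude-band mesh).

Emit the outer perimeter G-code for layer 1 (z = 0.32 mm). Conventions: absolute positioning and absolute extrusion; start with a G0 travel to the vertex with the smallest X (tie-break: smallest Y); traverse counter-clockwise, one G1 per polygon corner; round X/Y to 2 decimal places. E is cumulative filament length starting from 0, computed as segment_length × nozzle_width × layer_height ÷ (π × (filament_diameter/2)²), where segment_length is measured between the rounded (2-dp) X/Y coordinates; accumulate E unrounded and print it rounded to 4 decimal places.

G0 X0.00 Y0.00 Z0.32
G1 X27.00 Y0.00 E2.1553
G1 X27.00 Y12.50 E3.1531
G1 X14.75 Y12.50 E4.1309
G1 X13.45 Y10.55 E4.3180
G1 X11.18 Y9.03 E4.5361
G1 X8.50 Y8.50 E4.7541
G1 X5.82 Y9.03 E4.9722
G1 X3.55 Y10.55 E5.1903
G1 X2.25 Y12.50 E5.3774
G1 X0.00 Y12.50 E5.5570
G1 X0.00 Y0.00 E6.5548

At z = 0.32 mm: the 27×12.5 cube contributes its full rectangle; the cube at (11, 4) is not intersected at this z (z outside [0.5, 19]); the r=7 sphere at (8.5, 15.5) slices to a regular 16-gon of circumradius 6.998 (√(r²−h²) with h=0.18 from center); the cylinder at (-3.5, -3.5) does not reach this height (z outside [0.5, 16.5]); Subtracting the remaining from the first: starting from the 27×12.5 cube, the r=7 sphere at (8.5, 15.5) partially overlaps it — only the 34.81 mm² overlap (of its 149.91 mm²) is removed, clipping the outline — 1 connected region; the cone at (8, 2.5) does not reach this height (z outside [2, 6]); Combining (union): only that combined region is present, so the union is just that shape — 1 connected region. The outline is a single polygon with 11 vertices. Extrusion per mm of travel: 0.6 × 0.32 / (π × 0.875²) = 0.079824. Accumulating E over each segment gives final E = 6.5548.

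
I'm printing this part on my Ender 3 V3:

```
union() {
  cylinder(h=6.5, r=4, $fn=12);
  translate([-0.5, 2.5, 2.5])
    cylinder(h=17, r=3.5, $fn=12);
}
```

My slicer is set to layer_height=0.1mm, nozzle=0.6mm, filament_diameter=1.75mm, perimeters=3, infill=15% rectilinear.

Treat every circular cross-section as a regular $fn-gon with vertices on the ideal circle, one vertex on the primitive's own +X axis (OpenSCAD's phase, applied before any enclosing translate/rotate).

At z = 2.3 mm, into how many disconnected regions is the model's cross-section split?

At z = 2.3 mm: the r=4 cylinder gives a regular 12-gon of circumradius 4 (constant along its height); the cylinder at (-0.5, 2.5) does not reach this height (z outside [2.5, 19.5]); Merging all regions: only the r=4 cylinder is present, so the union is just that shape — 1 connected region. The result has 1 disconnected region.

1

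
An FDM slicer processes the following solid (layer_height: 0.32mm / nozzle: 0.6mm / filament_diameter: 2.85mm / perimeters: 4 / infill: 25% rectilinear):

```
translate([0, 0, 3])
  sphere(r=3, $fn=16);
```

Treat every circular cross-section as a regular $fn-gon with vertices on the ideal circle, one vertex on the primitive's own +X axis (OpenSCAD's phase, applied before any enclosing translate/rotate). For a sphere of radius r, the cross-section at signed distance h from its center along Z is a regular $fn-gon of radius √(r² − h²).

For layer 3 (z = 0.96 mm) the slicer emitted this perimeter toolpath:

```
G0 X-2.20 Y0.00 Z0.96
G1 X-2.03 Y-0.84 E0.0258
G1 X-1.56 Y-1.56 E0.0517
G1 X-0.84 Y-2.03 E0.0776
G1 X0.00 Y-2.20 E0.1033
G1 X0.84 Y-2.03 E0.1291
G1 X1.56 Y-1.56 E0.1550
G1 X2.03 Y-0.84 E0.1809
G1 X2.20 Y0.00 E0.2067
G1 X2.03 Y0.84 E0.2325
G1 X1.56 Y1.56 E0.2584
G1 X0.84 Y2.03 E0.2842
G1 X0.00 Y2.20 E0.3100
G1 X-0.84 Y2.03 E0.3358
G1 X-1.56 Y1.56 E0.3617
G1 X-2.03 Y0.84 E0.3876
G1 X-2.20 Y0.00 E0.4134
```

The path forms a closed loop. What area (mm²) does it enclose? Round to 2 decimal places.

Apply the shoelace formula to the sequence of (X, Y) vertices; enclosed area = 14.82 mm².

14.82 mm²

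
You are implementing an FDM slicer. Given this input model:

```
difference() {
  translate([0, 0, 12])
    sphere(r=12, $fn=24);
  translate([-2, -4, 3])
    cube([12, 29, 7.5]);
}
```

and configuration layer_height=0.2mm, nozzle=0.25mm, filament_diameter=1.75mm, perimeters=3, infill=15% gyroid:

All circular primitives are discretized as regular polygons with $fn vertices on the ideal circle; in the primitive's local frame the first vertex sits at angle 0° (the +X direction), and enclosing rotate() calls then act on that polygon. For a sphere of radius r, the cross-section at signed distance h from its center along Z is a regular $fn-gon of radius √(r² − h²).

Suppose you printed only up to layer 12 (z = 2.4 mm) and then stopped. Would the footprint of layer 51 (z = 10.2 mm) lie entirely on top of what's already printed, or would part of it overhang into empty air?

part overhangs

Compare the two slices. At z = 2.4: the sphere: section is a regular 24-gon, circumradius = √(r²−h²) = √(12²−9.6²) = 7.200 (area = (24/2)·7.200²·sin(360°/24) = 161.01 mm²); the cube at (-2, -4) does not reach this height (z outside [3, 10.5]); Subtracting the remaining from the first: none of the subtracted shapes is present at this height, so the r=12 sphere is unchanged — area = 161.01 mm². At z = 10.2: the sphere: section is a regular 24-gon, circumradius = √(r²−h²) = √(12²−1.8²) = 11.864 (area = (24/2)·11.864²·sin(360°/24) = 437.18 mm²); the cube at (-2, -4) (footprint 12×29) is included at this height (area 348.00 mm²); After the difference (first − rest): starting from the r=12 sphere (437.18 mm²), the 12×29 cube at (-2, -4) partially overlaps it — only the 173.12 mm² overlap (of its 348.00 mm²) is removed, clipping the outline — area = 264.05 mm². Checking containment: at z = 10.2 the cross-section extends beyond the z = 2.4 cross-section by about 192.51 mm².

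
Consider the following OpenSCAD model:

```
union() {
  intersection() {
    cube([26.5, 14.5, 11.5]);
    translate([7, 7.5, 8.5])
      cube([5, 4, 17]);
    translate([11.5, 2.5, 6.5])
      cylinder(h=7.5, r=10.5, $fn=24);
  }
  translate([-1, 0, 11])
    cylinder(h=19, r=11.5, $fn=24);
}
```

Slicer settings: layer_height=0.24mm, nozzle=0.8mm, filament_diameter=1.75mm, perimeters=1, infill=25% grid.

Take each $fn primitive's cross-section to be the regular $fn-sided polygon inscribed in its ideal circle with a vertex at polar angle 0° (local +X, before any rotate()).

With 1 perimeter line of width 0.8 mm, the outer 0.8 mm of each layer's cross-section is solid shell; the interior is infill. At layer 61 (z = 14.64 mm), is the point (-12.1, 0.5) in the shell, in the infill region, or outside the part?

shell

At z = 14.64 mm: the cube is not intersected at this z (z outside [0, 11.5]); the cube at (7, 7.5) is present — its section is the full 5×4 rectangle; the cylinder at (11.5, 2.5) does not reach this height (z outside [6.5, 14]); Keeping only the common overlap: at least one operand is absent at this height, so nothing remains; the r=11.5 cylinder at (-1, 0) gives a regular 24-gon of circumradius 11.5 (constant along its height); Combining (union): only the r=11.5 cylinder at (-1, 0) is present, so the union is just that shape — 1 connected region. Overall, the cross-section is a single solid region. The nearest boundary edge runs (-12.11, 2.98)→(-12.50, 0.00); distance from the point to it = 0.33 mm. The point is inside the cross-section, 0.33 mm from the nearest boundary — within the 0.8 mm shell band (1 × 0.8).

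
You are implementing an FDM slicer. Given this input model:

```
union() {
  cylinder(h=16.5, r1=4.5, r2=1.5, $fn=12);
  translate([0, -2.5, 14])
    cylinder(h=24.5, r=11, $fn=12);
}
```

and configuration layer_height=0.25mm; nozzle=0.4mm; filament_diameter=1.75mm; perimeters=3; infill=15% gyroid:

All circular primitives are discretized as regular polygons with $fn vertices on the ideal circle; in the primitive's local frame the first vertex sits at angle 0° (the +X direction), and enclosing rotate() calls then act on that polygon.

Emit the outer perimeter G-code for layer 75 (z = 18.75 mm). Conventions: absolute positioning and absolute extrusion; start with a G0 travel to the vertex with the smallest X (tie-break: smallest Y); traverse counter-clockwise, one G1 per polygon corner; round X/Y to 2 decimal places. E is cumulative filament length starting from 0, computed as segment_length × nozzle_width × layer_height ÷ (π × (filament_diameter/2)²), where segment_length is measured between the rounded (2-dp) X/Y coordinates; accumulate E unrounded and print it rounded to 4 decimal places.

G0 X-11.00 Y-2.50 Z18.75
G1 X-9.53 Y-8.00 E0.2367
G1 X-5.50 Y-12.03 E0.4736
G1 X0.00 Y-13.50 E0.7103
G1 X5.50 Y-12.03 E0.9470
G1 X9.53 Y-8.00 E1.1840
G1 X11.00 Y-2.50 E1.4207
G1 X9.53 Y3.00 E1.6573
G1 X5.50 Y7.03 E1.8943
G1 X0.00 Y8.50 E2.1310
G1 X-5.50 Y7.03 E2.3677
G1 X-9.53 Y3.00 E2.6046
G1 X-11.00 Y-2.50 E2.8413

At z = 18.75 mm: the cone is absent (z outside [0, 16.5]); the cylinder at (0, -2.5): section is a regular 12-gon, circumradius r=11; Taking the union: only the r=11 cylinder at (0, -2.5) is present, so the union is just that shape — 1 connected region. The outline is a single polygon with 12 vertices. Extrusion per mm of travel: 0.4 × 0.25 / (π × 0.875²) = 0.041575. Accumulating E over each segment gives final E = 2.8413.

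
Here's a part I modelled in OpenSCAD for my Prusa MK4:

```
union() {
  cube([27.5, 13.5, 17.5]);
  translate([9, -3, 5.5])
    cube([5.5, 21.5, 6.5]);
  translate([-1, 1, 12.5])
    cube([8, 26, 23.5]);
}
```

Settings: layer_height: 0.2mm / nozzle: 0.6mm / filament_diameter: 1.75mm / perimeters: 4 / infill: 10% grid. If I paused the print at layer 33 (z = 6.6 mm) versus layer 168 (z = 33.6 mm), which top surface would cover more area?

Layer 33 (z = 6.6): the 27.5×13.5 cube contributes its full rectangle (area 371.25 mm²); the 5.5×21.5 cube at (9, -3) contributes its full rectangle (area 118.25 mm²); the cube at (-1, 1) does not reach this height (z outside [12.5, 36]); Taking the union: the regions partially overlap — summed areas 489.50 mm² minus the doubly-counted overlap 74.25 mm² gives 415.25 mm² — area = 415.25 mm². So its area = 415.25 mm². Layer 168 (z = 33.6): the cube is not intersected at this z (z outside [0, 17.5]); the cube at (9, -3) does not reach this height (z outside [5.5, 12]); the 8×26 cube at (-1, 1) contributes its full rectangle (area 208.00 mm²); Taking the union: only the 8×26 cube at (-1, 1) is present, so the union is just that shape — area = 208.00 mm². So its area = 208.00 mm². Layer 33 is larger (415.25 vs 208.00 mm²).

layer 33 (z = 6.6 mm)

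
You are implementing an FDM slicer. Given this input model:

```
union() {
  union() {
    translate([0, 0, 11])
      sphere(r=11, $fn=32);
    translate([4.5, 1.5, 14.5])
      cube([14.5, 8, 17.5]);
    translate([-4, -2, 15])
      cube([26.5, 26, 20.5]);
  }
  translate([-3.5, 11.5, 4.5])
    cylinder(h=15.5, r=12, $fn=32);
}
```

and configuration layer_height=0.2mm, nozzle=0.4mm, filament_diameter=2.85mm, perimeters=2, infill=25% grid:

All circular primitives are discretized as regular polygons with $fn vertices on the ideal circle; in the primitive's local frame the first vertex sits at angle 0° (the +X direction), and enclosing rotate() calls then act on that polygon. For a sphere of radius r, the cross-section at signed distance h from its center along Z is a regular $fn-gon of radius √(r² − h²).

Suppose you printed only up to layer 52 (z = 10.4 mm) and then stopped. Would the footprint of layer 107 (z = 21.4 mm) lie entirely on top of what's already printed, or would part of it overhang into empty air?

part overhangs

Compare the two slices. At z = 10.4: the sphere: section is a regular 32-gon, circumradius = √(r²−h²) = √(11²−0.6²) = 10.984 (area = (32/2)·10.984²·sin(360°/32) = 376.57 mm²); the cube at (4.5, 1.5) is not intersected at this z (z outside [14.5, 32]); the cube at (-4, -2) is not intersected at this z (z outside [15, 35.5]); Taking the union: only the r=11 sphere is present, so the union is just that shape — area = 376.57 mm²; the r=12 cylinder at (-3.5, 11.5) contributes a regular 32-gon of circumradius 12 (area = (32/2)·12.000²·sin(360°/32) = 449.49 mm²); Merging all regions: the regions partially overlap — summed areas 826.06 mm² minus the doubly-counted overlap 149.76 mm² gives 676.30 mm² — area = 676.30 mm². At z = 21.4: the r=11 sphere contributes a regular 32-gon of circumradius √(11²−10.4²) = 3.583 (area = (32/2)·3.583²·sin(360°/32) = 40.08 mm²); the cube at (4.5, 1.5) (footprint 14.5×8) is included at this height (area 116.00 mm²); the 26.5×26 cube at (-4, -2) contributes its full rectangle (area 689.00 mm²); Combining (union): the regions partially overlap — summed areas 845.08 mm² minus the doubly-counted overlap 149.54 mm² gives 695.54 mm² — area = 695.54 mm²; the cylinder at (-3.5, 11.5) is absent (z outside [4.5, 20]); Merging all regions: only the result so far is present, so the union is just that shape — area = 695.54 mm². Checking containment: at z = 21.4 the cross-section extends beyond the z = 10.4 cross-section by about 386.79 mm².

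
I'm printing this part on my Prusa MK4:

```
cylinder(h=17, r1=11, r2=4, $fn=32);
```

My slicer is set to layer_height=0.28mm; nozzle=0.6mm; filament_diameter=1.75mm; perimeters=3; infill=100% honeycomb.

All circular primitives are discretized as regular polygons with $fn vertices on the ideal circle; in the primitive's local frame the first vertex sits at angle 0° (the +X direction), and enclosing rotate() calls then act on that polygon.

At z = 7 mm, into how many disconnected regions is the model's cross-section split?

At z = 7 mm: the cone: at t=0.412 of its height the radius interpolates to r₁+(r₂−r₁)t = 8.118, giving a regular 32-gon of that circumradius. The result has 1 disconnected region.

1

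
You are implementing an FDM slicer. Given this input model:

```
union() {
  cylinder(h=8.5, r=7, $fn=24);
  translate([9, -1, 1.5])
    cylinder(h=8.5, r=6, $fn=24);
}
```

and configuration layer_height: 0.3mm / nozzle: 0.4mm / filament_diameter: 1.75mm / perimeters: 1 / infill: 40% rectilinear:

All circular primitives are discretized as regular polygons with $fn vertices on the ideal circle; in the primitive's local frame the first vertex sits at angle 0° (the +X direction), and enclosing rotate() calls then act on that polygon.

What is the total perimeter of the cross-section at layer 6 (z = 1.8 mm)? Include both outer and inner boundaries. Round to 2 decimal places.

60.92 mm

At z = 1.8 mm: the cylinder: section is a regular 24-gon, circumradius r=7 (perimeter = 2·24·7.000·sin(180°/24) = 43.86 mm); the r=6 cylinder at (9, -1) contributes a regular 24-gon of circumradius 6 (perimeter = 2·24·6.000·sin(180°/24) = 37.59 mm); Combining (union): the regions partially overlap (shared area 24.51 mm²), so the edge portions inside another operand are dropped and the merged outline is re-measured after clipping — boundary = 60.92 mm. Overall, the cross-section is a single solid region. Total boundary length (outer) = 60.92 mm.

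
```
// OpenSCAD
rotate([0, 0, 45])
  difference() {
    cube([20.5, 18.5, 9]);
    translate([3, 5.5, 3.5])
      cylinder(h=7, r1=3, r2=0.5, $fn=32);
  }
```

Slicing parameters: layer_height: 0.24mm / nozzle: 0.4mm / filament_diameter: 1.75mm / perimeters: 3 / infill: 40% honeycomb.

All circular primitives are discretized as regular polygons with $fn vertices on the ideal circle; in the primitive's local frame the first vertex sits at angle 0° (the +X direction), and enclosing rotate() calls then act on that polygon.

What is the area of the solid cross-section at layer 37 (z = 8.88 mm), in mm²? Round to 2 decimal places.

375.62 mm²

At z = 8.88 mm: the 20.5×18.5 cube contributes its full rectangle (area 379.25 mm²); the cone at (3, 5.5) (r1=3→r2=0.5) has section circumradius 1.079 here — a regular 32-gon (area = (32/2)·1.079²·sin(360°/32) = 3.63 mm²); After the difference (first − rest): starting from the 20.5×18.5 cube (379.25 mm²), the cone at (3, 5.5) lies wholly inside it (removes its full 3.63 mm² and its 6.77 mm outline becomes a hole wall) — area = 375.62 mm²; (whole slice rotated 45° about Z — lengths, areas and connectivity unchanged). Overall, the cross-section is one region with 1 hole. Net area = 375.62 mm².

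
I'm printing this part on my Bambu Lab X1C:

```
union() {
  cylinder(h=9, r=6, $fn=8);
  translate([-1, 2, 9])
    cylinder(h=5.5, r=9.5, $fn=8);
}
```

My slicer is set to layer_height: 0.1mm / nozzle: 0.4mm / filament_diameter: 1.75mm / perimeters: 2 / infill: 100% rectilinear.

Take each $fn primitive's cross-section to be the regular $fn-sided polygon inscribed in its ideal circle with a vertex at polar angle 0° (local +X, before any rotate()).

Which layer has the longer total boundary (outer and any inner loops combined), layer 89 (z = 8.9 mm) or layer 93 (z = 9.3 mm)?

Layer 89 (z = 8.9): the cylinder: section is a regular 8-gon, circumradius r=6 (perimeter = 2·8·6.000·sin(180°/8) = 36.74 mm); the cylinder at (-1, 2) is not intersected at this z (z outside [9, 14.5]); Merging all regions: only the r=6 cylinder is present, so the union is just that shape — boundary = 36.74 mm. So its perimeter = 36.74 mm. Layer 93 (z = 9.3): the cylinder is not intersected at this z (z outside [0, 9]); the cylinder at (-1, 2): section is a regular 8-gon, circumradius r=9.5 (perimeter = 2·8·9.500·sin(180°/8) = 58.17 mm); Merging all regions: only the r=9.5 cylinder at (-1, 2) is present, so the union is just that shape — boundary = 58.17 mm. So its perimeter = 58.17 mm. Layer 93 is larger (58.17 vs 36.74 mm).

layer 93 (z = 9.3 mm)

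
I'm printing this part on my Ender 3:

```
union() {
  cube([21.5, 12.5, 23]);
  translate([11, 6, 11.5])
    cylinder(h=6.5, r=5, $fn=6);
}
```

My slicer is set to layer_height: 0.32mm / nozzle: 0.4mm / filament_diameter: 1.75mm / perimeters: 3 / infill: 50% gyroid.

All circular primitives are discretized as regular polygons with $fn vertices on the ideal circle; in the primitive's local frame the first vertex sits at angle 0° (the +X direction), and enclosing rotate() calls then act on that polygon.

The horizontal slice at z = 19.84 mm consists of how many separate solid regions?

1

At z = 19.84 mm: the cube is present — its section is the full 21.5×12.5 rectangle; the cylinder at (11, 6) is not intersected at this z (z outside [11.5, 18]); Taking the union: only the 21.5×12.5 cube is present, so the union is just that shape — 1 connected region. The result has 1 disconnected region.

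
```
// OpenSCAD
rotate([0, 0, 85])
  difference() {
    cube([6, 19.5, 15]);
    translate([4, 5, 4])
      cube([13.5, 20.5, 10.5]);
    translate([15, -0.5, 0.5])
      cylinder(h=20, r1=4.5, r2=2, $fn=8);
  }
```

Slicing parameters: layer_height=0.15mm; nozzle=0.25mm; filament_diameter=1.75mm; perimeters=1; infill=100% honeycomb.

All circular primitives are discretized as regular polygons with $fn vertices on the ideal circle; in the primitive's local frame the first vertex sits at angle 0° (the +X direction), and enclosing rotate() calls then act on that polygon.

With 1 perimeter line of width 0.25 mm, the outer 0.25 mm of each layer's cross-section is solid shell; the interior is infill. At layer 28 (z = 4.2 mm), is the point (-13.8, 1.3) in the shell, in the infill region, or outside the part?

shell

At z = 4.2 mm: the cube is present — its section is the full 6×19.5 rectangle; the cube at (4, 5) is present — its section is the full 13.5×20.5 rectangle; the cone at (15, -0.5) contributes a regular 8-gon of circumradius 4.037 (interpolated between r1=4.5 and r2=2 at t=0.185); After the difference (first − rest): starting from the 6×19.5 cube, the 13.5×20.5 cube at (4, 5) partially overlaps it — only the 29.00 mm² overlap (of its 276.75 mm²) is removed, clipping the outline; the cone at (15, -0.5) misses the remaining region (no effect) — 1 connected region; (rotated 85° about Z; rotation is an isometry so areas/perimeters/island counts are preserved). Overall, the cross-section is a single solid region. Undo the 85° rotation: the query point maps to (0.092, 13.861) in the un-rotated model frame. The nearest boundary edge runs (0.00, 0.00)→(0.00, 19.50); distance from the point to it = 0.09 mm. The point is inside the cross-section, 0.09 mm from the nearest boundary — within the 0.25 mm shell band (1 × 0.25).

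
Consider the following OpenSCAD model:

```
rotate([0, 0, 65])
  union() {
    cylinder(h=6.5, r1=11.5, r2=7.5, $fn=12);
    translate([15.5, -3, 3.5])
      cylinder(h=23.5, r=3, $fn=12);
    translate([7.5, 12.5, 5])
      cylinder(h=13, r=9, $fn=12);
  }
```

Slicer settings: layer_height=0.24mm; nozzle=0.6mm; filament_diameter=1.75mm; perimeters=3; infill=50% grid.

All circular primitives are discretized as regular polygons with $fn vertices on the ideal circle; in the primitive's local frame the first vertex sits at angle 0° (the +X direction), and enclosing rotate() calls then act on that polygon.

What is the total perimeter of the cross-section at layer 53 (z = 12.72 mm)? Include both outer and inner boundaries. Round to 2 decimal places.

74.54 mm

At z = 12.72 mm: the cone does not reach this height (z outside [0, 6.5]); the r=3 cylinder at (15.5, -3) gives a regular 12-gon of circumradius 3 (constant along its height) (perimeter = 2·12·3.000·sin(180°/12) = 18.63 mm); the cylinder at (7.5, 12.5): section is a regular 12-gon, circumradius r=9 (perimeter = 2·12·9.000·sin(180°/12) = 55.90 mm); Merging all regions: the 2 present regions are separate (no shared area or edge), so areas and boundary lengths simply add and each stays a separate island — boundary = 74.54 mm; (rotated 65° about Z; rotation is an isometry so areas/perimeters/island counts are preserved). Overall, the cross-section has 2 separate islands. Total boundary length (outer) = 74.54 mm.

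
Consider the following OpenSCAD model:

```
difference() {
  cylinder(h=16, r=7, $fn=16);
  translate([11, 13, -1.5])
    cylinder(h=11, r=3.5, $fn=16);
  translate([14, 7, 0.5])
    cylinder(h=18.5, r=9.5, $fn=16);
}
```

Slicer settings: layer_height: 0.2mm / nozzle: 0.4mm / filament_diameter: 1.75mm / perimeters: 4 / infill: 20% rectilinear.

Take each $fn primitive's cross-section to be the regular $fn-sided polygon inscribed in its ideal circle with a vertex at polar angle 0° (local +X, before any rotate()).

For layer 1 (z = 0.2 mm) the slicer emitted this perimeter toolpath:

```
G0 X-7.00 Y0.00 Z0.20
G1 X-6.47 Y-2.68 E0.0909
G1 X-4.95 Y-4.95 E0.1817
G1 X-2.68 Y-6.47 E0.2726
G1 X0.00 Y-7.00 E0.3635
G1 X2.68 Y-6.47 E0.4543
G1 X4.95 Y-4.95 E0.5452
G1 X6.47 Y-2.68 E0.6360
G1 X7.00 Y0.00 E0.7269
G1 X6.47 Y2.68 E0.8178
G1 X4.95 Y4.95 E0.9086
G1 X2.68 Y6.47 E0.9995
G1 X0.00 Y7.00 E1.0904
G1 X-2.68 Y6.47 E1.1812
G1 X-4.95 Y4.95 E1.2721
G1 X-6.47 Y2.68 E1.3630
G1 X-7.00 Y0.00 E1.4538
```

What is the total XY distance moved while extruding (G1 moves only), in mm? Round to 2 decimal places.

43.71 mm

Sum the Euclidean lengths of each G1 segment: total = 43.71 mm.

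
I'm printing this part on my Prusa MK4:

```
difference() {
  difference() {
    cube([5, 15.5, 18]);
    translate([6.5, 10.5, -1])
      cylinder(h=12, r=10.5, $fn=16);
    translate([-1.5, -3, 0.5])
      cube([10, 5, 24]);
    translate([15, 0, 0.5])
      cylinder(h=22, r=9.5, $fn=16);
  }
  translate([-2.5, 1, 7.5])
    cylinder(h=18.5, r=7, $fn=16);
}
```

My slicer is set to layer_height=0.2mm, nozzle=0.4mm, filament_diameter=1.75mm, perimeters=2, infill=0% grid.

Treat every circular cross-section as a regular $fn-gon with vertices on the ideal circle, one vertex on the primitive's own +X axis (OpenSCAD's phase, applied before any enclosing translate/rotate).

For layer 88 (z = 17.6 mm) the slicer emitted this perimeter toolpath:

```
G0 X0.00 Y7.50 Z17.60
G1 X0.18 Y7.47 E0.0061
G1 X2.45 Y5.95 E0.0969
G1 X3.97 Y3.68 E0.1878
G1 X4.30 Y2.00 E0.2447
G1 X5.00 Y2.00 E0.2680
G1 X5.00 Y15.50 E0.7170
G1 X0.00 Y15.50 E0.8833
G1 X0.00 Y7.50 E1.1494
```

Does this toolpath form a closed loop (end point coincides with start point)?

Start point (G0): (0.00, 7.50). End point (last G1): the path returns to the start — closed.

yes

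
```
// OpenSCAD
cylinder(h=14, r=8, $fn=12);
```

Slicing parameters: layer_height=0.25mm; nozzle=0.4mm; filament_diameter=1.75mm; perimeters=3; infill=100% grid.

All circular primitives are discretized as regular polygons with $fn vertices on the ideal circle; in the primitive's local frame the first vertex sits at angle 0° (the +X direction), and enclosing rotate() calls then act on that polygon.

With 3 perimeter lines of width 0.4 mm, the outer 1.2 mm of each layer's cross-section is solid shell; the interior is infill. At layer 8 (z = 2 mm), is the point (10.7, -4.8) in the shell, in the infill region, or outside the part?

At z = 2 mm: the cylinder: section is a regular 12-gon, circumradius r=8. Overall, the cross-section is a single solid region. The nearest boundary edge runs (6.93, -4.00)→(8.00, 0.00); distance from the point to it = 3.85 mm. The point is not inside any of the regions above, so it lies outside the cross-section (3.85 mm from the nearest boundary).

outside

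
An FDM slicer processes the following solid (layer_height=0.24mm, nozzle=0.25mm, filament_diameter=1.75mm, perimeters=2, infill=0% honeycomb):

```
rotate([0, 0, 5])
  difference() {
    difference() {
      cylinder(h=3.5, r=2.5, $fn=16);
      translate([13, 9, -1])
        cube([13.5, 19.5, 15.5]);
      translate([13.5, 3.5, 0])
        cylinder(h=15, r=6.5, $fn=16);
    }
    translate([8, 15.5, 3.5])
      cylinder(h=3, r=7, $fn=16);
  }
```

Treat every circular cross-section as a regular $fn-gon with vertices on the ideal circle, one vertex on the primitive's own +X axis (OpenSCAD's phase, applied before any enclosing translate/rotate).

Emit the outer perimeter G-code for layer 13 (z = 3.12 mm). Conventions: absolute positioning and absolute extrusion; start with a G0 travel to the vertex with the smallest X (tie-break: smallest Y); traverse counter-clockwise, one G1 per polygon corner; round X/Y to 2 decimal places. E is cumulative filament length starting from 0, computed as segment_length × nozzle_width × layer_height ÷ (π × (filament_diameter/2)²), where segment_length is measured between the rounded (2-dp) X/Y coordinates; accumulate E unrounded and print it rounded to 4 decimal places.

G0 X-2.49 Y-0.22 Z3.12
G1 X-2.22 Y-1.15 E0.0242
G1 X-1.61 Y-1.92 E0.0487
G1 X-0.75 Y-2.38 E0.0730
G1 X0.22 Y-2.49 E0.0973
G1 X1.15 Y-2.22 E0.1215
G1 X1.92 Y-1.61 E0.1460
G1 X2.38 Y-0.75 E0.1703
G1 X2.49 Y0.22 E0.1947
G1 X2.22 Y1.15 E0.2188
G1 X1.61 Y1.92 E0.2433
G1 X0.75 Y2.38 E0.2677
G1 X-0.22 Y2.49 E0.2920
G1 X-1.15 Y2.22 E0.3162
G1 X-1.92 Y1.61 E0.3407
G1 X-2.38 Y0.75 E0.3650
G1 X-2.49 Y-0.22 E0.3894

At z = 3.12 mm: the r=2.5 cylinder contributes a regular 16-gon of circumradius 2.5; the cube at (13, 9) (footprint 13.5×19.5) is included at this height; the cylinder at (13.5, 3.5): section is a regular 16-gon, circumradius r=6.5; Subtracting the remaining from the first: starting from the r=2.5 cylinder, the 13.5×19.5 cube at (13, 9) misses the remaining region (no effect); the r=6.5 cylinder at (13.5, 3.5) misses the remaining region (no effect) — 1 connected region; the cylinder at (8, 15.5) is not intersected at this z (z outside [3.5, 6.5]); Taking the first minus the rest: none of the subtracted shapes is present at this height, so that combined region is unchanged — 1 connected region; (whole slice rotated 5° about Z — lengths, areas and connectivity unchanged). The outline is a single polygon with 16 vertices. Extrusion per mm of travel: 0.25 × 0.24 / (π × 0.875²) = 0.024945. Accumulating E over each segment gives final E = 0.3894.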